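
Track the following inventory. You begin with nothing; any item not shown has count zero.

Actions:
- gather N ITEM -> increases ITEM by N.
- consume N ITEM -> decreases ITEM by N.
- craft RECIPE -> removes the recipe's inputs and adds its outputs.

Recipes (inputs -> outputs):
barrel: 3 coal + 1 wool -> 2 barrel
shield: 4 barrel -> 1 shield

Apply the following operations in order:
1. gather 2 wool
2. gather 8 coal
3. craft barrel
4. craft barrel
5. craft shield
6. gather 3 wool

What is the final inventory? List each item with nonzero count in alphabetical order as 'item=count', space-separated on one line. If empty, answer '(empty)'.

Answer: coal=2 shield=1 wool=3

Derivation:
After 1 (gather 2 wool): wool=2
After 2 (gather 8 coal): coal=8 wool=2
After 3 (craft barrel): barrel=2 coal=5 wool=1
After 4 (craft barrel): barrel=4 coal=2
After 5 (craft shield): coal=2 shield=1
After 6 (gather 3 wool): coal=2 shield=1 wool=3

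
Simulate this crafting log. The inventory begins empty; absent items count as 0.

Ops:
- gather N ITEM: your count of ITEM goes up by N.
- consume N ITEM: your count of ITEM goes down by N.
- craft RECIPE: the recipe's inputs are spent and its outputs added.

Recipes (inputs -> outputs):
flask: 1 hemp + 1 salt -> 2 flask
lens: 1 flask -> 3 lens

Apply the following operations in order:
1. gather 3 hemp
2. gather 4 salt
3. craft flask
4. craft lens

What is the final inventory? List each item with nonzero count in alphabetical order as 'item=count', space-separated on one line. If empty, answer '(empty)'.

Answer: flask=1 hemp=2 lens=3 salt=3

Derivation:
After 1 (gather 3 hemp): hemp=3
After 2 (gather 4 salt): hemp=3 salt=4
After 3 (craft flask): flask=2 hemp=2 salt=3
After 4 (craft lens): flask=1 hemp=2 lens=3 salt=3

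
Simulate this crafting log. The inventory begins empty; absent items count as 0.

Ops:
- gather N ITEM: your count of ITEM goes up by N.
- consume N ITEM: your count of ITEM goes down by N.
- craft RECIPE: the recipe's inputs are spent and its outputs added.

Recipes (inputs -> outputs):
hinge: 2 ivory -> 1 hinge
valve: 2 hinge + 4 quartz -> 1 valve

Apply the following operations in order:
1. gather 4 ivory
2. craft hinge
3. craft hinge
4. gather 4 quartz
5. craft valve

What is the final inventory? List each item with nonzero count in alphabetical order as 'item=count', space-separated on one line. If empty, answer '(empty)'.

After 1 (gather 4 ivory): ivory=4
After 2 (craft hinge): hinge=1 ivory=2
After 3 (craft hinge): hinge=2
After 4 (gather 4 quartz): hinge=2 quartz=4
After 5 (craft valve): valve=1

Answer: valve=1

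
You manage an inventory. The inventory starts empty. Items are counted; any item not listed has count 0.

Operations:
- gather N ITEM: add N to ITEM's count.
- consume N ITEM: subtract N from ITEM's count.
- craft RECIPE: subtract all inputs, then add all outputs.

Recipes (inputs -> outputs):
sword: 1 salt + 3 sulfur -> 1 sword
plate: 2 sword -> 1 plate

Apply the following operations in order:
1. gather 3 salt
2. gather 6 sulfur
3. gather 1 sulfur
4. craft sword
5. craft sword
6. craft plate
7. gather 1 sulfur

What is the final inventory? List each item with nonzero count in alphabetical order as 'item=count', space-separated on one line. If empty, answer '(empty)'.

Answer: plate=1 salt=1 sulfur=2

Derivation:
After 1 (gather 3 salt): salt=3
After 2 (gather 6 sulfur): salt=3 sulfur=6
After 3 (gather 1 sulfur): salt=3 sulfur=7
After 4 (craft sword): salt=2 sulfur=4 sword=1
After 5 (craft sword): salt=1 sulfur=1 sword=2
After 6 (craft plate): plate=1 salt=1 sulfur=1
After 7 (gather 1 sulfur): plate=1 salt=1 sulfur=2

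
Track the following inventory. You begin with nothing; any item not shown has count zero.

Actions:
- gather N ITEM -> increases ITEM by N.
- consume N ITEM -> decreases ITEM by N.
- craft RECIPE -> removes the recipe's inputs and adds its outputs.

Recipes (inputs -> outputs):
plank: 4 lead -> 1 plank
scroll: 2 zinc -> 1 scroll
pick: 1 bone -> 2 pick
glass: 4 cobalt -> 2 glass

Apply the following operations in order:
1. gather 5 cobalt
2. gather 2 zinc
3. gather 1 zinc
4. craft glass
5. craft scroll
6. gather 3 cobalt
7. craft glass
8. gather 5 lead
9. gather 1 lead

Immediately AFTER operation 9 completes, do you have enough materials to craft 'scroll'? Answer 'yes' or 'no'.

Answer: no

Derivation:
After 1 (gather 5 cobalt): cobalt=5
After 2 (gather 2 zinc): cobalt=5 zinc=2
After 3 (gather 1 zinc): cobalt=5 zinc=3
After 4 (craft glass): cobalt=1 glass=2 zinc=3
After 5 (craft scroll): cobalt=1 glass=2 scroll=1 zinc=1
After 6 (gather 3 cobalt): cobalt=4 glass=2 scroll=1 zinc=1
After 7 (craft glass): glass=4 scroll=1 zinc=1
After 8 (gather 5 lead): glass=4 lead=5 scroll=1 zinc=1
After 9 (gather 1 lead): glass=4 lead=6 scroll=1 zinc=1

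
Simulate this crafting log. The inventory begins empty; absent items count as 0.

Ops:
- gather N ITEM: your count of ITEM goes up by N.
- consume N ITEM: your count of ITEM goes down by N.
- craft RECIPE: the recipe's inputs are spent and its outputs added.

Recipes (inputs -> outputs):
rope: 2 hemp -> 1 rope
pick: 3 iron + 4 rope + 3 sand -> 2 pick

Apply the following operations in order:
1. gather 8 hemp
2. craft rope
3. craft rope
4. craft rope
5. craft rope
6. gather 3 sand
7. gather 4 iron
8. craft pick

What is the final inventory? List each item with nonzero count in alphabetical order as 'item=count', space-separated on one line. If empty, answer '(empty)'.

After 1 (gather 8 hemp): hemp=8
After 2 (craft rope): hemp=6 rope=1
After 3 (craft rope): hemp=4 rope=2
After 4 (craft rope): hemp=2 rope=3
After 5 (craft rope): rope=4
After 6 (gather 3 sand): rope=4 sand=3
After 7 (gather 4 iron): iron=4 rope=4 sand=3
After 8 (craft pick): iron=1 pick=2

Answer: iron=1 pick=2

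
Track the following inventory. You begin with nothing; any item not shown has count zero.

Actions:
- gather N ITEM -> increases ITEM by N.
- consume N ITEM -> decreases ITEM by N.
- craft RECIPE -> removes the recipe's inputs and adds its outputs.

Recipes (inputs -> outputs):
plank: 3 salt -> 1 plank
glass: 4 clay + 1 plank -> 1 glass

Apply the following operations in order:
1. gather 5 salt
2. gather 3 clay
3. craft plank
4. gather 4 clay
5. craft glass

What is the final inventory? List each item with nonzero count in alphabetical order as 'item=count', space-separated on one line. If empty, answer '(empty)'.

Answer: clay=3 glass=1 salt=2

Derivation:
After 1 (gather 5 salt): salt=5
After 2 (gather 3 clay): clay=3 salt=5
After 3 (craft plank): clay=3 plank=1 salt=2
After 4 (gather 4 clay): clay=7 plank=1 salt=2
After 5 (craft glass): clay=3 glass=1 salt=2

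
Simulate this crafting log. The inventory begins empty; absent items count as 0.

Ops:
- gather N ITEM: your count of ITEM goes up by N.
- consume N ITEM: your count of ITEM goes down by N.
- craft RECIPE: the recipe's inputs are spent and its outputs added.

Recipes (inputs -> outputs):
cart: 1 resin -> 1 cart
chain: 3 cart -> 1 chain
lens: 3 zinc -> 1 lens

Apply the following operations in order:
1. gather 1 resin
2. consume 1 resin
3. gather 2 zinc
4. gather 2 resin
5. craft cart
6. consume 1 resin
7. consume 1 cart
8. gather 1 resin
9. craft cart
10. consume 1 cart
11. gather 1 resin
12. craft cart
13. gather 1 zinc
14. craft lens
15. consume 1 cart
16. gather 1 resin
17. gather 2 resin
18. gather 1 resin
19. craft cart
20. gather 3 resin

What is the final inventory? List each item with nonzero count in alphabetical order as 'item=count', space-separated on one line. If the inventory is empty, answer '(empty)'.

Answer: cart=1 lens=1 resin=6

Derivation:
After 1 (gather 1 resin): resin=1
After 2 (consume 1 resin): (empty)
After 3 (gather 2 zinc): zinc=2
After 4 (gather 2 resin): resin=2 zinc=2
After 5 (craft cart): cart=1 resin=1 zinc=2
After 6 (consume 1 resin): cart=1 zinc=2
After 7 (consume 1 cart): zinc=2
After 8 (gather 1 resin): resin=1 zinc=2
After 9 (craft cart): cart=1 zinc=2
After 10 (consume 1 cart): zinc=2
After 11 (gather 1 resin): resin=1 zinc=2
After 12 (craft cart): cart=1 zinc=2
After 13 (gather 1 zinc): cart=1 zinc=3
After 14 (craft lens): cart=1 lens=1
After 15 (consume 1 cart): lens=1
After 16 (gather 1 resin): lens=1 resin=1
After 17 (gather 2 resin): lens=1 resin=3
After 18 (gather 1 resin): lens=1 resin=4
After 19 (craft cart): cart=1 lens=1 resin=3
After 20 (gather 3 resin): cart=1 lens=1 resin=6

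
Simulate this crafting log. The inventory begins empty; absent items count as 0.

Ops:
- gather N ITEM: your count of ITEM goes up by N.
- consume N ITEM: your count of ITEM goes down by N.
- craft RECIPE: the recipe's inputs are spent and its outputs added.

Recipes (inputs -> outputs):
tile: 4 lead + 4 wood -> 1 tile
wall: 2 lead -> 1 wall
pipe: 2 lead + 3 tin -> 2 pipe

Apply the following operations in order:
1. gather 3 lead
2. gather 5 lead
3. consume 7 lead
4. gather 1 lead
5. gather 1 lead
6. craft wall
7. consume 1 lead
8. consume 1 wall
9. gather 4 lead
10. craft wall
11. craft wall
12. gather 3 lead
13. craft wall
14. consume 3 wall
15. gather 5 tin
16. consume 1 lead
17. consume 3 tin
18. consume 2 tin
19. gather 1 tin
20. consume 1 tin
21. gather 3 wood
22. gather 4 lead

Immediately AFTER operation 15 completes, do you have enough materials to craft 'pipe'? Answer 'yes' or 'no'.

After 1 (gather 3 lead): lead=3
After 2 (gather 5 lead): lead=8
After 3 (consume 7 lead): lead=1
After 4 (gather 1 lead): lead=2
After 5 (gather 1 lead): lead=3
After 6 (craft wall): lead=1 wall=1
After 7 (consume 1 lead): wall=1
After 8 (consume 1 wall): (empty)
After 9 (gather 4 lead): lead=4
After 10 (craft wall): lead=2 wall=1
After 11 (craft wall): wall=2
After 12 (gather 3 lead): lead=3 wall=2
After 13 (craft wall): lead=1 wall=3
After 14 (consume 3 wall): lead=1
After 15 (gather 5 tin): lead=1 tin=5

Answer: no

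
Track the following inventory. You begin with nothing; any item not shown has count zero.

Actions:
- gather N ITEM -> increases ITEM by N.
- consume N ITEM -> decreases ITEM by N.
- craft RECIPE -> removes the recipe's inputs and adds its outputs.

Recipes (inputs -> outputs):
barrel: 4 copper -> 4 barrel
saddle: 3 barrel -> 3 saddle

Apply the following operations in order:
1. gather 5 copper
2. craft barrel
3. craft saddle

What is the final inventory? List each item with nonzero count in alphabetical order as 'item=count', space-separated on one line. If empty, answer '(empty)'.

Answer: barrel=1 copper=1 saddle=3

Derivation:
After 1 (gather 5 copper): copper=5
After 2 (craft barrel): barrel=4 copper=1
After 3 (craft saddle): barrel=1 copper=1 saddle=3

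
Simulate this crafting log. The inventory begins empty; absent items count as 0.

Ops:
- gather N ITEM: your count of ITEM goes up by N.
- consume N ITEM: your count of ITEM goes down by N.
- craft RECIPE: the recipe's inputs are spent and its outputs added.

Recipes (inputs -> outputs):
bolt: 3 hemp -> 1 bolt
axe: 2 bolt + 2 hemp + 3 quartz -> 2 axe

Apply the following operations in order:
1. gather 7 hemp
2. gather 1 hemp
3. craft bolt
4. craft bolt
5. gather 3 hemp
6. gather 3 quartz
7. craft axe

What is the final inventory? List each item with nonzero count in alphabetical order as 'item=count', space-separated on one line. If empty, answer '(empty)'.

After 1 (gather 7 hemp): hemp=7
After 2 (gather 1 hemp): hemp=8
After 3 (craft bolt): bolt=1 hemp=5
After 4 (craft bolt): bolt=2 hemp=2
After 5 (gather 3 hemp): bolt=2 hemp=5
After 6 (gather 3 quartz): bolt=2 hemp=5 quartz=3
After 7 (craft axe): axe=2 hemp=3

Answer: axe=2 hemp=3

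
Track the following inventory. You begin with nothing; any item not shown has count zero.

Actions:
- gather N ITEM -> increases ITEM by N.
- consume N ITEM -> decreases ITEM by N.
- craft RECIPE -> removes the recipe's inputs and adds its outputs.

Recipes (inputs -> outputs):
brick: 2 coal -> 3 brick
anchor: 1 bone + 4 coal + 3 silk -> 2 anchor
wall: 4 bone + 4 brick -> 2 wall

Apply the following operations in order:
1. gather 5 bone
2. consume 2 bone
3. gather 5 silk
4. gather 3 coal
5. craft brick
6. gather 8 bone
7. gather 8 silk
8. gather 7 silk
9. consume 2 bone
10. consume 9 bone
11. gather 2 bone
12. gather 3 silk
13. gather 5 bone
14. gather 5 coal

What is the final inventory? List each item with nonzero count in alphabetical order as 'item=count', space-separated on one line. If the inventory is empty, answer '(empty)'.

After 1 (gather 5 bone): bone=5
After 2 (consume 2 bone): bone=3
After 3 (gather 5 silk): bone=3 silk=5
After 4 (gather 3 coal): bone=3 coal=3 silk=5
After 5 (craft brick): bone=3 brick=3 coal=1 silk=5
After 6 (gather 8 bone): bone=11 brick=3 coal=1 silk=5
After 7 (gather 8 silk): bone=11 brick=3 coal=1 silk=13
After 8 (gather 7 silk): bone=11 brick=3 coal=1 silk=20
After 9 (consume 2 bone): bone=9 brick=3 coal=1 silk=20
After 10 (consume 9 bone): brick=3 coal=1 silk=20
After 11 (gather 2 bone): bone=2 brick=3 coal=1 silk=20
After 12 (gather 3 silk): bone=2 brick=3 coal=1 silk=23
After 13 (gather 5 bone): bone=7 brick=3 coal=1 silk=23
After 14 (gather 5 coal): bone=7 brick=3 coal=6 silk=23

Answer: bone=7 brick=3 coal=6 silk=23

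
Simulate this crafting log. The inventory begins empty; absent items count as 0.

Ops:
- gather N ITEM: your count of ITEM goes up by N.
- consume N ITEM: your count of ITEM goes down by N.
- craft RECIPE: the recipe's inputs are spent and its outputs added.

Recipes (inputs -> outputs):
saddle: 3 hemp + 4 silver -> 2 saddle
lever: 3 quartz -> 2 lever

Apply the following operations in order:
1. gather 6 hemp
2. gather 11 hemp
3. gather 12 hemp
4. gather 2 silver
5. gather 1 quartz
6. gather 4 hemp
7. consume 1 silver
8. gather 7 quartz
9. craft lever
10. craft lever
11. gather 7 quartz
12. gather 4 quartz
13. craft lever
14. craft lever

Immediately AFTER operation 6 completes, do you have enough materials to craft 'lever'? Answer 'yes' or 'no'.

Answer: no

Derivation:
After 1 (gather 6 hemp): hemp=6
After 2 (gather 11 hemp): hemp=17
After 3 (gather 12 hemp): hemp=29
After 4 (gather 2 silver): hemp=29 silver=2
After 5 (gather 1 quartz): hemp=29 quartz=1 silver=2
After 6 (gather 4 hemp): hemp=33 quartz=1 silver=2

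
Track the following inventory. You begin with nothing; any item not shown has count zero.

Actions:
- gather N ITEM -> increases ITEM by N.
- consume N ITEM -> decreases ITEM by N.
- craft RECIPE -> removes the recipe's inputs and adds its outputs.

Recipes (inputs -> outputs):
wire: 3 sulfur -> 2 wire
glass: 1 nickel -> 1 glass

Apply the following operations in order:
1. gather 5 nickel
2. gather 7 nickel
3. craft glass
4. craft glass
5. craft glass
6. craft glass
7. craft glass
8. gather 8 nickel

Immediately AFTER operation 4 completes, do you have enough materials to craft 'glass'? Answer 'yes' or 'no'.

After 1 (gather 5 nickel): nickel=5
After 2 (gather 7 nickel): nickel=12
After 3 (craft glass): glass=1 nickel=11
After 4 (craft glass): glass=2 nickel=10

Answer: yes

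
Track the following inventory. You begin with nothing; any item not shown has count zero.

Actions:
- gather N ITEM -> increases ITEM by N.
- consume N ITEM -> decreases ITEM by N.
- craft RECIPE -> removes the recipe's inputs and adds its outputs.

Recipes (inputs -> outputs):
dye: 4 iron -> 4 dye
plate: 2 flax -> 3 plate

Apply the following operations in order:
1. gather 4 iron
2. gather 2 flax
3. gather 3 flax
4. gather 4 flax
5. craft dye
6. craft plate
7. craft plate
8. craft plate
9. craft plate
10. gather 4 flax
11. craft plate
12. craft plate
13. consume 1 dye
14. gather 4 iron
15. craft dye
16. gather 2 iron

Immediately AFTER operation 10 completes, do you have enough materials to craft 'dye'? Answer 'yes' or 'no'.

After 1 (gather 4 iron): iron=4
After 2 (gather 2 flax): flax=2 iron=4
After 3 (gather 3 flax): flax=5 iron=4
After 4 (gather 4 flax): flax=9 iron=4
After 5 (craft dye): dye=4 flax=9
After 6 (craft plate): dye=4 flax=7 plate=3
After 7 (craft plate): dye=4 flax=5 plate=6
After 8 (craft plate): dye=4 flax=3 plate=9
After 9 (craft plate): dye=4 flax=1 plate=12
After 10 (gather 4 flax): dye=4 flax=5 plate=12

Answer: no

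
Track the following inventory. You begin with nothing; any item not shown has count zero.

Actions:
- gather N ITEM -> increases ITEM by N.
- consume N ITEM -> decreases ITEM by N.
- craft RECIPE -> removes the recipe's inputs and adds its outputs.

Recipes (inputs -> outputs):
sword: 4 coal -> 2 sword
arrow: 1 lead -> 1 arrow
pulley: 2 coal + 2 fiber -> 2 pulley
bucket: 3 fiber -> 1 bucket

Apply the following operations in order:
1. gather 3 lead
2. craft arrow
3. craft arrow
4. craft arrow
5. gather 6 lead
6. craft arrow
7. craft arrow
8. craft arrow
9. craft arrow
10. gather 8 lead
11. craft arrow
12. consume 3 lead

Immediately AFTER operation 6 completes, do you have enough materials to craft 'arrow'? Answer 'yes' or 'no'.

Answer: yes

Derivation:
After 1 (gather 3 lead): lead=3
After 2 (craft arrow): arrow=1 lead=2
After 3 (craft arrow): arrow=2 lead=1
After 4 (craft arrow): arrow=3
After 5 (gather 6 lead): arrow=3 lead=6
After 6 (craft arrow): arrow=4 lead=5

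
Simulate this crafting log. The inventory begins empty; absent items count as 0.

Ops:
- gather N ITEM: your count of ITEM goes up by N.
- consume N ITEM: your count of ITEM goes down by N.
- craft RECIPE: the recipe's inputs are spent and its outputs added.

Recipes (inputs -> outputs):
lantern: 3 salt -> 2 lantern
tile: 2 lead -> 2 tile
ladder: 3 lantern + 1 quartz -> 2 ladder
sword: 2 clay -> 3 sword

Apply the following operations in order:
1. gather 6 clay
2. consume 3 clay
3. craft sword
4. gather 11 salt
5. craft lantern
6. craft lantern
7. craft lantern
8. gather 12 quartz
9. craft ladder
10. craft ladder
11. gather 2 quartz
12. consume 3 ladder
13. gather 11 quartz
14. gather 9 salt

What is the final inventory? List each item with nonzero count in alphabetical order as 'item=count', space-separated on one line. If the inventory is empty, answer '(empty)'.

Answer: clay=1 ladder=1 quartz=23 salt=11 sword=3

Derivation:
After 1 (gather 6 clay): clay=6
After 2 (consume 3 clay): clay=3
After 3 (craft sword): clay=1 sword=3
After 4 (gather 11 salt): clay=1 salt=11 sword=3
After 5 (craft lantern): clay=1 lantern=2 salt=8 sword=3
After 6 (craft lantern): clay=1 lantern=4 salt=5 sword=3
After 7 (craft lantern): clay=1 lantern=6 salt=2 sword=3
After 8 (gather 12 quartz): clay=1 lantern=6 quartz=12 salt=2 sword=3
After 9 (craft ladder): clay=1 ladder=2 lantern=3 quartz=11 salt=2 sword=3
After 10 (craft ladder): clay=1 ladder=4 quartz=10 salt=2 sword=3
After 11 (gather 2 quartz): clay=1 ladder=4 quartz=12 salt=2 sword=3
After 12 (consume 3 ladder): clay=1 ladder=1 quartz=12 salt=2 sword=3
After 13 (gather 11 quartz): clay=1 ladder=1 quartz=23 salt=2 sword=3
After 14 (gather 9 salt): clay=1 ladder=1 quartz=23 salt=11 sword=3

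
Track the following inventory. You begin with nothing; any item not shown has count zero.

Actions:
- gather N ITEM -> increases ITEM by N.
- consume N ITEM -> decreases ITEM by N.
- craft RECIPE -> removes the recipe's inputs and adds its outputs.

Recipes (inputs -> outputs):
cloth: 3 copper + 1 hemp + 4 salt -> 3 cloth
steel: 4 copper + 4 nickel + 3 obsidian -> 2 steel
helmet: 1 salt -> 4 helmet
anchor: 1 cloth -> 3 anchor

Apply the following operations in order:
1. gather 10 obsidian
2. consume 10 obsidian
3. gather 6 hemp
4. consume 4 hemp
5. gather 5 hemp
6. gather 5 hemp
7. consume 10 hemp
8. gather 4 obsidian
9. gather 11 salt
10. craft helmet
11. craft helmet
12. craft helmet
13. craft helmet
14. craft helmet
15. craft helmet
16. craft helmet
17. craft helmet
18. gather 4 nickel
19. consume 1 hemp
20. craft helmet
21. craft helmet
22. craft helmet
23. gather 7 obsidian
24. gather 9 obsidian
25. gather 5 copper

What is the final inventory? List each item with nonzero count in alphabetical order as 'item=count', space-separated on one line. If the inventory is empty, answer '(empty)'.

Answer: copper=5 helmet=44 hemp=1 nickel=4 obsidian=20

Derivation:
After 1 (gather 10 obsidian): obsidian=10
After 2 (consume 10 obsidian): (empty)
After 3 (gather 6 hemp): hemp=6
After 4 (consume 4 hemp): hemp=2
After 5 (gather 5 hemp): hemp=7
After 6 (gather 5 hemp): hemp=12
After 7 (consume 10 hemp): hemp=2
After 8 (gather 4 obsidian): hemp=2 obsidian=4
After 9 (gather 11 salt): hemp=2 obsidian=4 salt=11
After 10 (craft helmet): helmet=4 hemp=2 obsidian=4 salt=10
After 11 (craft helmet): helmet=8 hemp=2 obsidian=4 salt=9
After 12 (craft helmet): helmet=12 hemp=2 obsidian=4 salt=8
After 13 (craft helmet): helmet=16 hemp=2 obsidian=4 salt=7
After 14 (craft helmet): helmet=20 hemp=2 obsidian=4 salt=6
After 15 (craft helmet): helmet=24 hemp=2 obsidian=4 salt=5
After 16 (craft helmet): helmet=28 hemp=2 obsidian=4 salt=4
After 17 (craft helmet): helmet=32 hemp=2 obsidian=4 salt=3
After 18 (gather 4 nickel): helmet=32 hemp=2 nickel=4 obsidian=4 salt=3
After 19 (consume 1 hemp): helmet=32 hemp=1 nickel=4 obsidian=4 salt=3
After 20 (craft helmet): helmet=36 hemp=1 nickel=4 obsidian=4 salt=2
After 21 (craft helmet): helmet=40 hemp=1 nickel=4 obsidian=4 salt=1
After 22 (craft helmet): helmet=44 hemp=1 nickel=4 obsidian=4
After 23 (gather 7 obsidian): helmet=44 hemp=1 nickel=4 obsidian=11
After 24 (gather 9 obsidian): helmet=44 hemp=1 nickel=4 obsidian=20
After 25 (gather 5 copper): copper=5 helmet=44 hemp=1 nickel=4 obsidian=20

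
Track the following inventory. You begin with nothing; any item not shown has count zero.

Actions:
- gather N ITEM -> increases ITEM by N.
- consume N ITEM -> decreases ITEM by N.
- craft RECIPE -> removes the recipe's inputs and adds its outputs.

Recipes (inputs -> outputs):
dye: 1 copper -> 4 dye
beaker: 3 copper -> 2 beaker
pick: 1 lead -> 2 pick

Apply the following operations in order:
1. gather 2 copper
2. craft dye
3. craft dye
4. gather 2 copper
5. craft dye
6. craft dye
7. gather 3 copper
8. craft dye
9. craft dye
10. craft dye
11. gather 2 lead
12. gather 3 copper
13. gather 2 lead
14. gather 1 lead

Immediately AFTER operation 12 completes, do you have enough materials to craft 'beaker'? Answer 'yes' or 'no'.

After 1 (gather 2 copper): copper=2
After 2 (craft dye): copper=1 dye=4
After 3 (craft dye): dye=8
After 4 (gather 2 copper): copper=2 dye=8
After 5 (craft dye): copper=1 dye=12
After 6 (craft dye): dye=16
After 7 (gather 3 copper): copper=3 dye=16
After 8 (craft dye): copper=2 dye=20
After 9 (craft dye): copper=1 dye=24
After 10 (craft dye): dye=28
After 11 (gather 2 lead): dye=28 lead=2
After 12 (gather 3 copper): copper=3 dye=28 lead=2

Answer: yes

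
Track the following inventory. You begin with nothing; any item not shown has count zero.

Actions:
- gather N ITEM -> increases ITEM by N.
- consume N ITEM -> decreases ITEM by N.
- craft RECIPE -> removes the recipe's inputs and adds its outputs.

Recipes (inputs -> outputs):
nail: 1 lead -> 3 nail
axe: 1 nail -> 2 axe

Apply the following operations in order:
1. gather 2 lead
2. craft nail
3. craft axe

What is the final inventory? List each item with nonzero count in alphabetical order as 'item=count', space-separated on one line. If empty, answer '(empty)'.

Answer: axe=2 lead=1 nail=2

Derivation:
After 1 (gather 2 lead): lead=2
After 2 (craft nail): lead=1 nail=3
After 3 (craft axe): axe=2 lead=1 nail=2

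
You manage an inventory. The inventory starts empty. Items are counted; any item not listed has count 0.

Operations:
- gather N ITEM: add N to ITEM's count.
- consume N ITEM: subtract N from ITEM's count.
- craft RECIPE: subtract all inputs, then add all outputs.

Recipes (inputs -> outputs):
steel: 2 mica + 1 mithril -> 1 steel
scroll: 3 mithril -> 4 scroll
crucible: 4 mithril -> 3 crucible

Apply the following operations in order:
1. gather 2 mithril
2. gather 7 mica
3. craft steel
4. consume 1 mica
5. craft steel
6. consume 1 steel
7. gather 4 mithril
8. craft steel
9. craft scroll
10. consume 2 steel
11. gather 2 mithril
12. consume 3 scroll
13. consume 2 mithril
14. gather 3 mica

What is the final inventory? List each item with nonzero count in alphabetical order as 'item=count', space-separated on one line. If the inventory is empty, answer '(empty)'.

Answer: mica=3 scroll=1

Derivation:
After 1 (gather 2 mithril): mithril=2
After 2 (gather 7 mica): mica=7 mithril=2
After 3 (craft steel): mica=5 mithril=1 steel=1
After 4 (consume 1 mica): mica=4 mithril=1 steel=1
After 5 (craft steel): mica=2 steel=2
After 6 (consume 1 steel): mica=2 steel=1
After 7 (gather 4 mithril): mica=2 mithril=4 steel=1
After 8 (craft steel): mithril=3 steel=2
After 9 (craft scroll): scroll=4 steel=2
After 10 (consume 2 steel): scroll=4
After 11 (gather 2 mithril): mithril=2 scroll=4
After 12 (consume 3 scroll): mithril=2 scroll=1
After 13 (consume 2 mithril): scroll=1
After 14 (gather 3 mica): mica=3 scroll=1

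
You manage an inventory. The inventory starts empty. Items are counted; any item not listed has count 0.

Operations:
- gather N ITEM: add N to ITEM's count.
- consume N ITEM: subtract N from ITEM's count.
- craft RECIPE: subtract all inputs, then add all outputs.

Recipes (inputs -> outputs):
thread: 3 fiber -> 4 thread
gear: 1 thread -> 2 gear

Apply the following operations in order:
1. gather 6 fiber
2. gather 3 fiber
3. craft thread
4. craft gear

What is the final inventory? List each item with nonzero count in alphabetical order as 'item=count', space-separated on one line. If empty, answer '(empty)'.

Answer: fiber=6 gear=2 thread=3

Derivation:
After 1 (gather 6 fiber): fiber=6
After 2 (gather 3 fiber): fiber=9
After 3 (craft thread): fiber=6 thread=4
After 4 (craft gear): fiber=6 gear=2 thread=3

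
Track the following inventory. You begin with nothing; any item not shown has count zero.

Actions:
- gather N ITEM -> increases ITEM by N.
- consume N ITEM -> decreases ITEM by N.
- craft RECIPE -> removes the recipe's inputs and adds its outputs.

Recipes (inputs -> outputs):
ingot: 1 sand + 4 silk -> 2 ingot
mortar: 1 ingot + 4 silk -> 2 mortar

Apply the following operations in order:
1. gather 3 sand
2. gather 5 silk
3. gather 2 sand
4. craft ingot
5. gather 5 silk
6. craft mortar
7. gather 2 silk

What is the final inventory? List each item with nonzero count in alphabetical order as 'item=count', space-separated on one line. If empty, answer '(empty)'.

Answer: ingot=1 mortar=2 sand=4 silk=4

Derivation:
After 1 (gather 3 sand): sand=3
After 2 (gather 5 silk): sand=3 silk=5
After 3 (gather 2 sand): sand=5 silk=5
After 4 (craft ingot): ingot=2 sand=4 silk=1
After 5 (gather 5 silk): ingot=2 sand=4 silk=6
After 6 (craft mortar): ingot=1 mortar=2 sand=4 silk=2
After 7 (gather 2 silk): ingot=1 mortar=2 sand=4 silk=4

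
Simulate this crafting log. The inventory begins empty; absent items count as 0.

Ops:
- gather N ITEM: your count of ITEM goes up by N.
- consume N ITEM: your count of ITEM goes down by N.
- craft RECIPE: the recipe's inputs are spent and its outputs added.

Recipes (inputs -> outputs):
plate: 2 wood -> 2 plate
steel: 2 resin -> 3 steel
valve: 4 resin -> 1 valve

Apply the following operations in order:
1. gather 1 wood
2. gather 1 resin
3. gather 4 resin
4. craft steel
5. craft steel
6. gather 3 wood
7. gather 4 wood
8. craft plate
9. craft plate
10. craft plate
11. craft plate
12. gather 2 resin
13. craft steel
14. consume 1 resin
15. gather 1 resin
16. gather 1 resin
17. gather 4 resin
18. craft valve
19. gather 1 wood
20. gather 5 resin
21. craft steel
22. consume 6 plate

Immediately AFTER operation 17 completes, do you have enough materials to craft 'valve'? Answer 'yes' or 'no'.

After 1 (gather 1 wood): wood=1
After 2 (gather 1 resin): resin=1 wood=1
After 3 (gather 4 resin): resin=5 wood=1
After 4 (craft steel): resin=3 steel=3 wood=1
After 5 (craft steel): resin=1 steel=6 wood=1
After 6 (gather 3 wood): resin=1 steel=6 wood=4
After 7 (gather 4 wood): resin=1 steel=6 wood=8
After 8 (craft plate): plate=2 resin=1 steel=6 wood=6
After 9 (craft plate): plate=4 resin=1 steel=6 wood=4
After 10 (craft plate): plate=6 resin=1 steel=6 wood=2
After 11 (craft plate): plate=8 resin=1 steel=6
After 12 (gather 2 resin): plate=8 resin=3 steel=6
After 13 (craft steel): plate=8 resin=1 steel=9
After 14 (consume 1 resin): plate=8 steel=9
After 15 (gather 1 resin): plate=8 resin=1 steel=9
After 16 (gather 1 resin): plate=8 resin=2 steel=9
After 17 (gather 4 resin): plate=8 resin=6 steel=9

Answer: yes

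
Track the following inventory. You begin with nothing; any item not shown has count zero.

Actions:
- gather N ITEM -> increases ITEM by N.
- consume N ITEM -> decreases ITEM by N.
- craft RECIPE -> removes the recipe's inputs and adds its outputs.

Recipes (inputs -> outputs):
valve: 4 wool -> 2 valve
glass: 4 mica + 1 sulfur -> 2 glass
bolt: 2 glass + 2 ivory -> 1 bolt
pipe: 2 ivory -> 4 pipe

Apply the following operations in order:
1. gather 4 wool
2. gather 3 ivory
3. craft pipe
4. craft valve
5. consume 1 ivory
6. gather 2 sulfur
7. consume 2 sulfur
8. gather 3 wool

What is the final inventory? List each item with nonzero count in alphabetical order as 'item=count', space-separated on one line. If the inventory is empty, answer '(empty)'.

Answer: pipe=4 valve=2 wool=3

Derivation:
After 1 (gather 4 wool): wool=4
After 2 (gather 3 ivory): ivory=3 wool=4
After 3 (craft pipe): ivory=1 pipe=4 wool=4
After 4 (craft valve): ivory=1 pipe=4 valve=2
After 5 (consume 1 ivory): pipe=4 valve=2
After 6 (gather 2 sulfur): pipe=4 sulfur=2 valve=2
After 7 (consume 2 sulfur): pipe=4 valve=2
After 8 (gather 3 wool): pipe=4 valve=2 wool=3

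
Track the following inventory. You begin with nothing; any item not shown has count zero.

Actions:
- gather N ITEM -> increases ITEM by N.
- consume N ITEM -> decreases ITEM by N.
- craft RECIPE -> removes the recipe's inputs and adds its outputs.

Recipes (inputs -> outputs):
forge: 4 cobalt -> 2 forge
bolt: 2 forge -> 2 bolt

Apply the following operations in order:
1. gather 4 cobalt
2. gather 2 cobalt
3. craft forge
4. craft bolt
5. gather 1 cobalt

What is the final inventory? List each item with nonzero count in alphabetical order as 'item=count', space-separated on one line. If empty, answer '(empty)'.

After 1 (gather 4 cobalt): cobalt=4
After 2 (gather 2 cobalt): cobalt=6
After 3 (craft forge): cobalt=2 forge=2
After 4 (craft bolt): bolt=2 cobalt=2
After 5 (gather 1 cobalt): bolt=2 cobalt=3

Answer: bolt=2 cobalt=3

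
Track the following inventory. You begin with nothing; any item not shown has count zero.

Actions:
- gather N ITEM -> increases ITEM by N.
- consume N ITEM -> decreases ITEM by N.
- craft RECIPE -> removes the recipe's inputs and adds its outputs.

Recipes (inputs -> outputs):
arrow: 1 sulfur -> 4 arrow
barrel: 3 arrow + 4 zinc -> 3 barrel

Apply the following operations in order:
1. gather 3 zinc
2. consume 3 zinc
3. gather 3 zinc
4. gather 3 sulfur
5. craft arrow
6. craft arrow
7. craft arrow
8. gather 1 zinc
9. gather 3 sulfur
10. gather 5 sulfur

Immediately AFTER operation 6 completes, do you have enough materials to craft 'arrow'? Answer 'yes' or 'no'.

Answer: yes

Derivation:
After 1 (gather 3 zinc): zinc=3
After 2 (consume 3 zinc): (empty)
After 3 (gather 3 zinc): zinc=3
After 4 (gather 3 sulfur): sulfur=3 zinc=3
After 5 (craft arrow): arrow=4 sulfur=2 zinc=3
After 6 (craft arrow): arrow=8 sulfur=1 zinc=3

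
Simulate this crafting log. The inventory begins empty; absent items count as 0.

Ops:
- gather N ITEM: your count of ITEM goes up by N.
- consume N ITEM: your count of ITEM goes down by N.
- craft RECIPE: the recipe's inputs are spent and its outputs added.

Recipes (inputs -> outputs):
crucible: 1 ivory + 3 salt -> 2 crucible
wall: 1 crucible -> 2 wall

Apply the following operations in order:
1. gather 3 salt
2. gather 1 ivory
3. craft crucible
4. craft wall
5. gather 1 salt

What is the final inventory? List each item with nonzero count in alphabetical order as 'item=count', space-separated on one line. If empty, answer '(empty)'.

After 1 (gather 3 salt): salt=3
After 2 (gather 1 ivory): ivory=1 salt=3
After 3 (craft crucible): crucible=2
After 4 (craft wall): crucible=1 wall=2
After 5 (gather 1 salt): crucible=1 salt=1 wall=2

Answer: crucible=1 salt=1 wall=2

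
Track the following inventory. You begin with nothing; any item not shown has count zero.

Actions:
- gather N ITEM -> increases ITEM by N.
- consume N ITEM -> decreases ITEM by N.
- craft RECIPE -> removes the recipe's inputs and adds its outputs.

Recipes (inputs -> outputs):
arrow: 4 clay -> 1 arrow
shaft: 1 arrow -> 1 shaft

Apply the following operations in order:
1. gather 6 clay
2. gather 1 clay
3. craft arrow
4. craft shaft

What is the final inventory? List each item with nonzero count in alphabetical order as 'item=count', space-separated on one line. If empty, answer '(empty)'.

After 1 (gather 6 clay): clay=6
After 2 (gather 1 clay): clay=7
After 3 (craft arrow): arrow=1 clay=3
After 4 (craft shaft): clay=3 shaft=1

Answer: clay=3 shaft=1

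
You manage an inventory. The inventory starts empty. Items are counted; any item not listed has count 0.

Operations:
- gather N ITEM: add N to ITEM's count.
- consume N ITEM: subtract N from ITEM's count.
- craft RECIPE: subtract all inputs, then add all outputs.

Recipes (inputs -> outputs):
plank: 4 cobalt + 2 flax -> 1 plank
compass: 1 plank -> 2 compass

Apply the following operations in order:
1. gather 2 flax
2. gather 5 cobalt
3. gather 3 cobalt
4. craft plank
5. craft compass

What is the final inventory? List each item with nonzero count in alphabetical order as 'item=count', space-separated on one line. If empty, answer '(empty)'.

After 1 (gather 2 flax): flax=2
After 2 (gather 5 cobalt): cobalt=5 flax=2
After 3 (gather 3 cobalt): cobalt=8 flax=2
After 4 (craft plank): cobalt=4 plank=1
After 5 (craft compass): cobalt=4 compass=2

Answer: cobalt=4 compass=2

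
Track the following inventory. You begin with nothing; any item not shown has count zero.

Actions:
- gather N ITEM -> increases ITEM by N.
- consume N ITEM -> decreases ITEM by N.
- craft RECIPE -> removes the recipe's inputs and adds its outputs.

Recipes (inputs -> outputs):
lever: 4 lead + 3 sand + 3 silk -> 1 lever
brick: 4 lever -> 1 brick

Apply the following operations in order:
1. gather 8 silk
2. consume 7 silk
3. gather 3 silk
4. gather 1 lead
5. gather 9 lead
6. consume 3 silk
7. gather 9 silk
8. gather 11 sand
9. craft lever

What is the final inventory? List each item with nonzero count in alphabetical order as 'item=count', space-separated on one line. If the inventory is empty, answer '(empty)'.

Answer: lead=6 lever=1 sand=8 silk=7

Derivation:
After 1 (gather 8 silk): silk=8
After 2 (consume 7 silk): silk=1
After 3 (gather 3 silk): silk=4
After 4 (gather 1 lead): lead=1 silk=4
After 5 (gather 9 lead): lead=10 silk=4
After 6 (consume 3 silk): lead=10 silk=1
After 7 (gather 9 silk): lead=10 silk=10
After 8 (gather 11 sand): lead=10 sand=11 silk=10
After 9 (craft lever): lead=6 lever=1 sand=8 silk=7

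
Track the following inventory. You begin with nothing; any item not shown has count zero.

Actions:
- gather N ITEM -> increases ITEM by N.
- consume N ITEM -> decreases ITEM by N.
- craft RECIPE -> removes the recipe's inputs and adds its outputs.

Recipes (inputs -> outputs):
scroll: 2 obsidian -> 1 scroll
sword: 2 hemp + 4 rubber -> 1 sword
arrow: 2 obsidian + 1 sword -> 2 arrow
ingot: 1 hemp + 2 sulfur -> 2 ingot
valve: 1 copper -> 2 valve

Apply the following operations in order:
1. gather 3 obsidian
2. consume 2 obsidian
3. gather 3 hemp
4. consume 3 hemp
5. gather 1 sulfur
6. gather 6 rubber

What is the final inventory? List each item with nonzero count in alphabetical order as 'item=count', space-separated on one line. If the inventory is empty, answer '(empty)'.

After 1 (gather 3 obsidian): obsidian=3
After 2 (consume 2 obsidian): obsidian=1
After 3 (gather 3 hemp): hemp=3 obsidian=1
After 4 (consume 3 hemp): obsidian=1
After 5 (gather 1 sulfur): obsidian=1 sulfur=1
After 6 (gather 6 rubber): obsidian=1 rubber=6 sulfur=1

Answer: obsidian=1 rubber=6 sulfur=1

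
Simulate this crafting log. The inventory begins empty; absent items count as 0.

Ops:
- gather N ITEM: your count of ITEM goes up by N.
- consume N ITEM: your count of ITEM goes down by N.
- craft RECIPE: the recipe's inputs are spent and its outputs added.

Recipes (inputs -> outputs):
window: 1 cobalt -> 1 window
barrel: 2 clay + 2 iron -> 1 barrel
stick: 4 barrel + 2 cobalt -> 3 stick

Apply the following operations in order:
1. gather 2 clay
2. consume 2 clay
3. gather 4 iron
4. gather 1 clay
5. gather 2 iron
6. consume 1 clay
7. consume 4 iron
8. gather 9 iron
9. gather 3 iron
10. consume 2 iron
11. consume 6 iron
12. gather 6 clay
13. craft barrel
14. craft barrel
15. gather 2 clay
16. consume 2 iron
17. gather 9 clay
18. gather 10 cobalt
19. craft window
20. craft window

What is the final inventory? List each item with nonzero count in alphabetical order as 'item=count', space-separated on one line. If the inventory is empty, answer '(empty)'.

Answer: barrel=2 clay=13 cobalt=8 window=2

Derivation:
After 1 (gather 2 clay): clay=2
After 2 (consume 2 clay): (empty)
After 3 (gather 4 iron): iron=4
After 4 (gather 1 clay): clay=1 iron=4
After 5 (gather 2 iron): clay=1 iron=6
After 6 (consume 1 clay): iron=6
After 7 (consume 4 iron): iron=2
After 8 (gather 9 iron): iron=11
After 9 (gather 3 iron): iron=14
After 10 (consume 2 iron): iron=12
After 11 (consume 6 iron): iron=6
After 12 (gather 6 clay): clay=6 iron=6
After 13 (craft barrel): barrel=1 clay=4 iron=4
After 14 (craft barrel): barrel=2 clay=2 iron=2
After 15 (gather 2 clay): barrel=2 clay=4 iron=2
After 16 (consume 2 iron): barrel=2 clay=4
After 17 (gather 9 clay): barrel=2 clay=13
After 18 (gather 10 cobalt): barrel=2 clay=13 cobalt=10
After 19 (craft window): barrel=2 clay=13 cobalt=9 window=1
After 20 (craft window): barrel=2 clay=13 cobalt=8 window=2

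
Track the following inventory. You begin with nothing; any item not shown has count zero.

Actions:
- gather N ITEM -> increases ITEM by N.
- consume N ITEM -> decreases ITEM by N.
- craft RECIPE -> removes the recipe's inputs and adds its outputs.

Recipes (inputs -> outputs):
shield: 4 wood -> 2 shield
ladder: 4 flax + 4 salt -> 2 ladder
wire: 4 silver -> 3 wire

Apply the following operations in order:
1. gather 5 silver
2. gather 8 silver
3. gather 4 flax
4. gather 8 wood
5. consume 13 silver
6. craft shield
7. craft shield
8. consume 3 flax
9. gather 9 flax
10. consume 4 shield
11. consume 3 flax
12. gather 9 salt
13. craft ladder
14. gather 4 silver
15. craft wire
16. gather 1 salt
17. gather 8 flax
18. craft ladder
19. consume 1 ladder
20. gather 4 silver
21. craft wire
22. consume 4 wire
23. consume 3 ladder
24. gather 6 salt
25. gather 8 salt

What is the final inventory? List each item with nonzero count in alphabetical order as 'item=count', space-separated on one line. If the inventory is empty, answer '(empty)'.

Answer: flax=7 salt=16 wire=2

Derivation:
After 1 (gather 5 silver): silver=5
After 2 (gather 8 silver): silver=13
After 3 (gather 4 flax): flax=4 silver=13
After 4 (gather 8 wood): flax=4 silver=13 wood=8
After 5 (consume 13 silver): flax=4 wood=8
After 6 (craft shield): flax=4 shield=2 wood=4
After 7 (craft shield): flax=4 shield=4
After 8 (consume 3 flax): flax=1 shield=4
After 9 (gather 9 flax): flax=10 shield=4
After 10 (consume 4 shield): flax=10
After 11 (consume 3 flax): flax=7
After 12 (gather 9 salt): flax=7 salt=9
After 13 (craft ladder): flax=3 ladder=2 salt=5
After 14 (gather 4 silver): flax=3 ladder=2 salt=5 silver=4
After 15 (craft wire): flax=3 ladder=2 salt=5 wire=3
After 16 (gather 1 salt): flax=3 ladder=2 salt=6 wire=3
After 17 (gather 8 flax): flax=11 ladder=2 salt=6 wire=3
After 18 (craft ladder): flax=7 ladder=4 salt=2 wire=3
After 19 (consume 1 ladder): flax=7 ladder=3 salt=2 wire=3
After 20 (gather 4 silver): flax=7 ladder=3 salt=2 silver=4 wire=3
After 21 (craft wire): flax=7 ladder=3 salt=2 wire=6
After 22 (consume 4 wire): flax=7 ladder=3 salt=2 wire=2
After 23 (consume 3 ladder): flax=7 salt=2 wire=2
After 24 (gather 6 salt): flax=7 salt=8 wire=2
After 25 (gather 8 salt): flax=7 salt=16 wire=2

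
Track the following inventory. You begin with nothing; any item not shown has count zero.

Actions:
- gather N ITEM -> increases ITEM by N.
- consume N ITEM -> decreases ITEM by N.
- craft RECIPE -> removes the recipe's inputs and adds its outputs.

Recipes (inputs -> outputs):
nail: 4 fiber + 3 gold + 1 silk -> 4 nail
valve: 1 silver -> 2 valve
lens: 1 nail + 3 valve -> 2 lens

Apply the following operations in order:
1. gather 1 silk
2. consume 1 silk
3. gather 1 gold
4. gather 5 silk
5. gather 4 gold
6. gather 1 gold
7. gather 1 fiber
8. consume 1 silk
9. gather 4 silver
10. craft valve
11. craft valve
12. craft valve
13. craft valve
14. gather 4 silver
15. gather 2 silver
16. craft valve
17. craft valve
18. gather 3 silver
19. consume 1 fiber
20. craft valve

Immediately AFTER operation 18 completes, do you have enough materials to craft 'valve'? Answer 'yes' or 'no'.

After 1 (gather 1 silk): silk=1
After 2 (consume 1 silk): (empty)
After 3 (gather 1 gold): gold=1
After 4 (gather 5 silk): gold=1 silk=5
After 5 (gather 4 gold): gold=5 silk=5
After 6 (gather 1 gold): gold=6 silk=5
After 7 (gather 1 fiber): fiber=1 gold=6 silk=5
After 8 (consume 1 silk): fiber=1 gold=6 silk=4
After 9 (gather 4 silver): fiber=1 gold=6 silk=4 silver=4
After 10 (craft valve): fiber=1 gold=6 silk=4 silver=3 valve=2
After 11 (craft valve): fiber=1 gold=6 silk=4 silver=2 valve=4
After 12 (craft valve): fiber=1 gold=6 silk=4 silver=1 valve=6
After 13 (craft valve): fiber=1 gold=6 silk=4 valve=8
After 14 (gather 4 silver): fiber=1 gold=6 silk=4 silver=4 valve=8
After 15 (gather 2 silver): fiber=1 gold=6 silk=4 silver=6 valve=8
After 16 (craft valve): fiber=1 gold=6 silk=4 silver=5 valve=10
After 17 (craft valve): fiber=1 gold=6 silk=4 silver=4 valve=12
After 18 (gather 3 silver): fiber=1 gold=6 silk=4 silver=7 valve=12

Answer: yes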